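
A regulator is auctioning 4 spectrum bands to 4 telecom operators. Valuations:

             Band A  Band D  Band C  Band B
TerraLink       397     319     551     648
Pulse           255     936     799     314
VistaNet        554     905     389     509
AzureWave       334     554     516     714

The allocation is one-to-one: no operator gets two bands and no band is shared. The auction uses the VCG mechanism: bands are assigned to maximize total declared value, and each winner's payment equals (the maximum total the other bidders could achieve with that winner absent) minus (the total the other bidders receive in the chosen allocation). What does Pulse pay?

Efficient allocation: TerraLink→Band A ($397M), Pulse→Band C ($799M), VistaNet→Band D ($905M), AzureWave→Band B ($714M); total welfare W = $2815M.
Pulse receives Band C at value $799M, so the others get W − 799 = $2016M.
Without Pulse: best allocation of the remaining 3 bidders over all 4 bands is TerraLink→Band C ($551M), VistaNet→Band D ($905M), AzureWave→Band B ($714M), total $2170M.
VCG payment = (others' best without Pulse) − (others' welfare with Pulse) = 2170 − 2016 = $154M.

Pulse pays $154M.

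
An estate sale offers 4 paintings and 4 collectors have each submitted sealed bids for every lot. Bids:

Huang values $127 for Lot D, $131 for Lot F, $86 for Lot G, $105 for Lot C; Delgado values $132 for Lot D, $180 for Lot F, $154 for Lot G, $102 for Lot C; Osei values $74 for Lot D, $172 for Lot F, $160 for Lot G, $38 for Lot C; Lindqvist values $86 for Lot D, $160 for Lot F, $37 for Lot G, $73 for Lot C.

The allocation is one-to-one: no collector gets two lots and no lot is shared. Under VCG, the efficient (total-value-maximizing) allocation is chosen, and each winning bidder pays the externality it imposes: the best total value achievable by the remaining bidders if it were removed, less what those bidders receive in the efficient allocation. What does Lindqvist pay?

Lindqvist pays $70.

Efficient allocation: Huang→Lot C ($105), Delgado→Lot D ($132), Osei→Lot G ($160), Lindqvist→Lot F ($160); total welfare W = $557.
Lindqvist receives Lot F at value $160, so the others get W − 160 = $397.
Without Lindqvist: best allocation of the remaining 3 bidders over all 4 lots is Huang→Lot D ($127), Delgado→Lot F ($180), Osei→Lot G ($160), total $467.
VCG payment = (others' best without Lindqvist) − (others' welfare with Lindqvist) = 467 − 397 = $70.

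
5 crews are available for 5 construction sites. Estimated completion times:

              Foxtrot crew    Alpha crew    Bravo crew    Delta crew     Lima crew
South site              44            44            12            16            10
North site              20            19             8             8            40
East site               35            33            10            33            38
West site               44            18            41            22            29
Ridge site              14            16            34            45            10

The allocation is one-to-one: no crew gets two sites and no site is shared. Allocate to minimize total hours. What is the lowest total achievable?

Min total: 60 hours

Optimal: Foxtrot crew→Ridge site (14 hours), Alpha crew→West site (18 hours), Bravo crew→East site (10 hours), Delta crew→North site (8 hours), Lima crew→South site (10 hours) — total 14+18+10+8+10 = 60 hours.
Min-entry greedy (repeatedly take the single cheapest remaining cell) gives 83 hours, worse by 23.
Next-best assignment: Foxtrot crew→North site, Alpha crew→West site, Bravo crew→East site, Delta crew→South site, Lima crew→Ridge site = 74 hours.
Checked against all permutations: 60 hours is optimal.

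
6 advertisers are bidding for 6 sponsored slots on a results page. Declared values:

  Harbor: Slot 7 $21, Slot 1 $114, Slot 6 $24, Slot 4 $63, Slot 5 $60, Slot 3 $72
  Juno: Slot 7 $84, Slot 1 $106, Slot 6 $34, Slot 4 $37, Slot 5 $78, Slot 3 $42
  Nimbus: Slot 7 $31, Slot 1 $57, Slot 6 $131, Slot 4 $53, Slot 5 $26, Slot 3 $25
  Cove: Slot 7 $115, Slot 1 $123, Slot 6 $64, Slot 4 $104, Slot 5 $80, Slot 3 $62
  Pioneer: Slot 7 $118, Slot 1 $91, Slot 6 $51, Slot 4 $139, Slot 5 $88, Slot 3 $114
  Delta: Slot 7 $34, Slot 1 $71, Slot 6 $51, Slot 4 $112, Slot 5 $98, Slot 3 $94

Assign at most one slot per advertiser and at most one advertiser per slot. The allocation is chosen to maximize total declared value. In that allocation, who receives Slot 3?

This is a one-to-one assignment (maximum-weight bipartite matching).
Optimal: Harbor→Slot 1 ($114), Juno→Slot 5 ($78), Nimbus→Slot 6 ($131), Cove→Slot 7 ($115), Pioneer→Slot 4 ($139), Delta→Slot 3 ($94) — total 114+78+131+115+139+94 = $671.
Max-entry greedy (repeatedly take the single best remaining cell) gives $647, worse by 24.
Delta's own top slot is Slot 4 ($112), but forcing Delta→Slot 4 and reassigning the rest optimally gives only $664 — worse by 7.

Delta receives Slot 3.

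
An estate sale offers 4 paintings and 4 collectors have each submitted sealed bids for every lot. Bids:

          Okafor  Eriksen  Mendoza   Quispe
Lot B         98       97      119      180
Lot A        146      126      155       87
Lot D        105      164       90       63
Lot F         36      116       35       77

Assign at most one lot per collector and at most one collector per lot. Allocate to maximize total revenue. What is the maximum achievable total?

Max total: $556

Optimal: Okafor→Lot D ($105), Eriksen→Lot F ($116), Mendoza→Lot A ($155), Quispe→Lot B ($180) — total 105+116+155+180 = $556.
Next-best assignment: Okafor→Lot F, Eriksen→Lot D, Mendoza→Lot A, Quispe→Lot B = $535.
Swapping Okafor↔Mendoza (Okafor→Lot A $146, Mendoza→Lot D $90) loses 24.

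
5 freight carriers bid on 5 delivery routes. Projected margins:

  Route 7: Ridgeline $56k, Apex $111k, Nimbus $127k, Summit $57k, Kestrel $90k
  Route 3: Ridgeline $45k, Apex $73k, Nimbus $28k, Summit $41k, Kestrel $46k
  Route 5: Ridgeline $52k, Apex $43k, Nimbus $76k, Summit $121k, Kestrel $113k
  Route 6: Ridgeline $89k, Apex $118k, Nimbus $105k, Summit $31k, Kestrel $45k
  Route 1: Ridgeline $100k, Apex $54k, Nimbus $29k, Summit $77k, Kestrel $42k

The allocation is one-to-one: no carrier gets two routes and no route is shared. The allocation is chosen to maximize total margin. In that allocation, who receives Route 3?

Optimal: Ridgeline→Route 1 ($100k), Apex→Route 6 ($118k), Nimbus→Route 7 ($127k), Summit→Route 5 ($121k), Kestrel→Route 3 ($46k) — total 100+118+127+121+46 = $512k.
Column-greedy (each route in turn goes to its best remaining carrier) gives $452k, worse by 60.
Every other assignment is strictly worse.
Kestrel's own top route is Route 5 ($113k), but forcing Kestrel→Route 5 and reassigning the rest optimally gives only $499k — worse by 13.

Kestrel receives Route 3.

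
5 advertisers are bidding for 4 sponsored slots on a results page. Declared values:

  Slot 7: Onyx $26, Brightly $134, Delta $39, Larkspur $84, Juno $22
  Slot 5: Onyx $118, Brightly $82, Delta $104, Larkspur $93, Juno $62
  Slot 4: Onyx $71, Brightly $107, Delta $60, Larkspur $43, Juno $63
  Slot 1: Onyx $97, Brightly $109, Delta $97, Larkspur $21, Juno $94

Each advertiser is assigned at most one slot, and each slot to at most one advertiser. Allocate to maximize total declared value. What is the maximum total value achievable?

Optimal: Brightly→Slot 7 ($134), Onyx→Slot 5 ($118), Juno→Slot 4 ($63), Delta→Slot 1 ($97) — total 134+118+63+97 = $412.
Row-greedy (each advertiser in turn takes its best remaining slot) gives $392, worse by 20.
Swapping Brightly↔Delta (Brightly→Slot 1 $109, Delta→Slot 7 $39) loses 83.
Checked against all permutations: $412 is optimal.

Max total: $412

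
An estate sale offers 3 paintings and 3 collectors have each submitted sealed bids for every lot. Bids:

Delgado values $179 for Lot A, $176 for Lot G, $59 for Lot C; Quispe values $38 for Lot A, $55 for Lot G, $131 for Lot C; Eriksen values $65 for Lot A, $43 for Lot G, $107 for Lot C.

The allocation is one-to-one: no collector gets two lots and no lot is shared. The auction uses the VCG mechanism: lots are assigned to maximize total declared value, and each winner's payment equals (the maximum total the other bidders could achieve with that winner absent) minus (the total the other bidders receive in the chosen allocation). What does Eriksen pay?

Eriksen pays $3.

Efficient allocation: Delgado→Lot G ($176), Quispe→Lot C ($131), Eriksen→Lot A ($65); total welfare W = $372.
Eriksen receives Lot A at value $65, so the others get W − 65 = $307.
Without Eriksen: best allocation of the remaining 2 bidders over all 3 lots is Delgado→Lot A ($179), Quispe→Lot C ($131), total $310.
VCG payment = (others' best without Eriksen) − (others' welfare with Eriksen) = 310 − 307 = $3.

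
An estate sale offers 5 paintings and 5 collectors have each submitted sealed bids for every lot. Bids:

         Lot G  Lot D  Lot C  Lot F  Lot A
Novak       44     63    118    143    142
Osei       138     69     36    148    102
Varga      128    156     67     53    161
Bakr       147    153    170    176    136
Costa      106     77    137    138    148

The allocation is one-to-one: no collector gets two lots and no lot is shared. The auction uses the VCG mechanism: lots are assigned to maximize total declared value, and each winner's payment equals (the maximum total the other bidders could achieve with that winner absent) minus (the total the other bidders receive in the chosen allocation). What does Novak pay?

Novak pays $10.

Efficient allocation: Novak→Lot F ($143), Osei→Lot G ($138), Varga→Lot D ($156), Bakr→Lot C ($170), Costa→Lot A ($148); total welfare W = $755.
Novak receives Lot F at value $143, so the others get W − 143 = $612.
Without Novak: best allocation of the remaining 4 bidders over all 5 lots is Osei→Lot F ($148), Varga→Lot D ($156), Bakr→Lot C ($170), Costa→Lot A ($148), total $622.
VCG payment = (others' best without Novak) − (others' welfare with Novak) = 622 − 612 = $10.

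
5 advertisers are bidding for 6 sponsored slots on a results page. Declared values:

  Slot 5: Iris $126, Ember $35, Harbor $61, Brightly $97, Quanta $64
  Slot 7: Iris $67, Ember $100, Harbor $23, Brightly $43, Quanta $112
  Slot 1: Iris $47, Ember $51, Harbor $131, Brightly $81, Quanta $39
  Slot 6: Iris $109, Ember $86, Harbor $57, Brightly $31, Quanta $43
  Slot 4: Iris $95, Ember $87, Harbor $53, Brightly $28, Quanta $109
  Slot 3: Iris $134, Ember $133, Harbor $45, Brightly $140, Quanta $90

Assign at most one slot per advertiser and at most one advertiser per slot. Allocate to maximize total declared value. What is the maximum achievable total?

Max total: $606

Treat this as an assignment problem: match each advertiser to one slot.
Optimal: Iris→Slot 5 ($126), Ember→Slot 7 ($100), Harbor→Slot 1 ($131), Brightly→Slot 3 ($140), Quanta→Slot 4 ($109) — total 126+100+131+140+109 = $606.
Row-greedy (each advertiser in turn takes its best remaining slot) gives $571, worse by 35.
Next-best assignment: Iris→Slot 5, Ember→Slot 4, Harbor→Slot 1, Brightly→Slot 3, Quanta→Slot 7 = $596.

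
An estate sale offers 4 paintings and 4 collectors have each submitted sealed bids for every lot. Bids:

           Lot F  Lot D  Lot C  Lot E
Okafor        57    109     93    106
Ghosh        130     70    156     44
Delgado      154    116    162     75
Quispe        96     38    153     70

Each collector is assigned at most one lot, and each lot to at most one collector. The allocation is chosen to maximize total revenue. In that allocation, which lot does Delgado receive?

Delgado receives Lot D.

Optimal: Okafor→Lot E ($106), Ghosh→Lot F ($130), Delgado→Lot D ($116), Quispe→Lot C ($153) — total 106+130+116+153 = $505.
Row-greedy (each collector in turn takes its best remaining lot) gives $489, worse by 16.
Delgado's own top lot is Lot C ($162), but forcing Delgado→Lot C and reassigning the rest optimally gives only $471 — worse by 34.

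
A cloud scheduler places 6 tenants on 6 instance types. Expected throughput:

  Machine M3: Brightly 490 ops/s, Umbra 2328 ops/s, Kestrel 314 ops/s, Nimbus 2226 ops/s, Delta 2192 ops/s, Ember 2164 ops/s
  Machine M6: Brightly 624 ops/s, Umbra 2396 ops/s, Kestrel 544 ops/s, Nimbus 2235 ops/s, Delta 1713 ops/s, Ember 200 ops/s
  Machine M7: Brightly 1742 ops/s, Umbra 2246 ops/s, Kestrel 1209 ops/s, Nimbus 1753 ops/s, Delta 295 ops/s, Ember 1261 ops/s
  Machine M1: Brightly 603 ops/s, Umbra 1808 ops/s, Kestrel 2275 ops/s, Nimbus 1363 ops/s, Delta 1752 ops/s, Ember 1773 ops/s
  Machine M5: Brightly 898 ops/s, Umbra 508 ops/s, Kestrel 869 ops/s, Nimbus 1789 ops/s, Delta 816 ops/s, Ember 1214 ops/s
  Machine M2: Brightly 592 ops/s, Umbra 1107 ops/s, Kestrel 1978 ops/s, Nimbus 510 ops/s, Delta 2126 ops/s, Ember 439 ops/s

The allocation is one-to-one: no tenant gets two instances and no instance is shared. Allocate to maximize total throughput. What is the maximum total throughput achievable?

Maximum total: 12492 ops/s

This is a one-to-one assignment (maximum-weight bipartite matching).
Optimal: Brightly→Machine M7 (1742 ops/s), Umbra→Machine M6 (2396 ops/s), Kestrel→Machine M1 (2275 ops/s), Nimbus→Machine M5 (1789 ops/s), Delta→Machine M2 (2126 ops/s), Ember→Machine M3 (2164 ops/s) — total 1742+2396+2275+1789+2126+2164 = 12492 ops/s.
Checked against all permutations: 12492 ops/s is optimal.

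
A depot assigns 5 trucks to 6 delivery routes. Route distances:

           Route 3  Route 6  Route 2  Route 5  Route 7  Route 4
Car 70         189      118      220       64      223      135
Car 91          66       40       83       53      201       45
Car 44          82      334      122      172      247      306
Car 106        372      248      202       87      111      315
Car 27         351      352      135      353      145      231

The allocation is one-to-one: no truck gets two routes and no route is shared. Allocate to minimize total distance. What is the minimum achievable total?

Min total: 432 km

Treat this as an assignment problem: match each truck to one route.
Optimal: Car 70→Route 5 (64 km), Car 91→Route 6 (40 km), Car 44→Route 3 (82 km), Car 106→Route 7 (111 km), Car 27→Route 2 (135 km) — total 64+40+82+111+135 = 432 km.
Column-greedy (each route in turn goes to its cheapest remaining truck) gives 538 km, worse by 106.
Next-best assignment: Car 70→Route 5, Car 91→Route 4, Car 44→Route 3, Car 106→Route 7, Car 27→Route 2 = 437 km.
Every other assignment is strictly worse.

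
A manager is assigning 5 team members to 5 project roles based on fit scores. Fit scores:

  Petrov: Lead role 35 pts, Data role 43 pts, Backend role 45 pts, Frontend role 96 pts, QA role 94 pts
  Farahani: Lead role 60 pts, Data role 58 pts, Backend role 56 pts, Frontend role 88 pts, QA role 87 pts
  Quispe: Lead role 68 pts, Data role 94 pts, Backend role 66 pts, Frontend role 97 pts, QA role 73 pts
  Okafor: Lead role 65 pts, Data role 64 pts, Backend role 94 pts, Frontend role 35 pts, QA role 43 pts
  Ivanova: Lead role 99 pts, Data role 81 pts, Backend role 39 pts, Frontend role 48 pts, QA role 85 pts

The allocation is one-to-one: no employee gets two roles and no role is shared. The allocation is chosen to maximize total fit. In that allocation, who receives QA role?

Optimal: Petrov→Frontend role (96 pts), Farahani→QA role (87 pts), Quispe→Data role (94 pts), Okafor→Backend role (94 pts), Ivanova→Lead role (99 pts) — total 96+87+94+94+99 = 470 pts.
Max-entry greedy (repeatedly take the single best remaining cell) gives 442 pts, worse by 28.
Swapping Farahani↔Ivanova (Farahani→Lead role 60 pts, Ivanova→QA role 85 pts) loses 41.
Farahani's own top role is Frontend role (88 pts), but forcing Farahani→Frontend role and reassigning the rest optimally gives only 469 pts — worse by 1.

Farahani receives QA role.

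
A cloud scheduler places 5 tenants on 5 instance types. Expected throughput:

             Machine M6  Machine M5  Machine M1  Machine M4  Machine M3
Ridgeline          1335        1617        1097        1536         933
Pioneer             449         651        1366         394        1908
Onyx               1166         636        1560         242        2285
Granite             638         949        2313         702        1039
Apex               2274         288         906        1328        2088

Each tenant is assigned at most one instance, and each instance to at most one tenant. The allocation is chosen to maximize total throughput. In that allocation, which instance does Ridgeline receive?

Optimal: Ridgeline→Machine M4 (1536 ops/s), Pioneer→Machine M5 (651 ops/s), Onyx→Machine M3 (2285 ops/s), Granite→Machine M1 (2313 ops/s), Apex→Machine M6 (2274 ops/s) — total 1536+651+2285+2313+2274 = 9059 ops/s.
Max-entry greedy (repeatedly take the single best remaining cell) gives 8883 ops/s, worse by 176.
Ridgeline's own top instance is Machine M5 (1617 ops/s), but forcing Ridgeline→Machine M5 and reassigning the rest optimally gives only 8883 ops/s — worse by 176.

Ridgeline receives Machine M4.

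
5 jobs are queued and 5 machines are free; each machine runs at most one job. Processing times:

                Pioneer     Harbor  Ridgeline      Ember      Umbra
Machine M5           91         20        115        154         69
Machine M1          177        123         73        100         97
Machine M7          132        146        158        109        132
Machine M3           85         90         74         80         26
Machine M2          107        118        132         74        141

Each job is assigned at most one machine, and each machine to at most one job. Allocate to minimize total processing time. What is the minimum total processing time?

Minimum total: 325 min

Optimal: Pioneer→Machine M7 (132 min), Harbor→Machine M5 (20 min), Ridgeline→Machine M1 (73 min), Ember→Machine M2 (74 min), Umbra→Machine M3 (26 min) — total 132+20+73+74+26 = 325 min.
Row-greedy (each job in turn takes its cheapest remaining machine) gives 384 min, worse by 59.
Swapping Umbra↔Ember (Umbra→Machine M2 141 min, Ember→Machine M3 80 min) adds 121.
No other one-to-one assignment undercuts 325 min.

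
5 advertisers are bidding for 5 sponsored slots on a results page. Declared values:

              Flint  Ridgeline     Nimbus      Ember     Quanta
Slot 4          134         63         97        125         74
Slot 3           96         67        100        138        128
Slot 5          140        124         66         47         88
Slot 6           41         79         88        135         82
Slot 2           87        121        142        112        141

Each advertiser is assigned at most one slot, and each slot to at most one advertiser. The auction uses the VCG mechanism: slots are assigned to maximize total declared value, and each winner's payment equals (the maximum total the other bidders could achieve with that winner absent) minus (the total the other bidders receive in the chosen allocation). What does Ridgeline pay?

Efficient allocation: Flint→Slot 4 ($134), Ridgeline→Slot 5 ($124), Nimbus→Slot 2 ($142), Ember→Slot 6 ($135), Quanta→Slot 3 ($128); total welfare W = $663.
Ridgeline receives Slot 5 at value $124, so the others get W − 124 = $539.
Without Ridgeline: best allocation of the remaining 4 bidders over all 5 slots is Flint→Slot 5 ($140), Nimbus→Slot 2 ($142), Ember→Slot 6 ($135), Quanta→Slot 3 ($128), total $545.
VCG payment = (others' best without Ridgeline) − (others' welfare with Ridgeline) = 545 − 539 = $6.

Ridgeline pays $6.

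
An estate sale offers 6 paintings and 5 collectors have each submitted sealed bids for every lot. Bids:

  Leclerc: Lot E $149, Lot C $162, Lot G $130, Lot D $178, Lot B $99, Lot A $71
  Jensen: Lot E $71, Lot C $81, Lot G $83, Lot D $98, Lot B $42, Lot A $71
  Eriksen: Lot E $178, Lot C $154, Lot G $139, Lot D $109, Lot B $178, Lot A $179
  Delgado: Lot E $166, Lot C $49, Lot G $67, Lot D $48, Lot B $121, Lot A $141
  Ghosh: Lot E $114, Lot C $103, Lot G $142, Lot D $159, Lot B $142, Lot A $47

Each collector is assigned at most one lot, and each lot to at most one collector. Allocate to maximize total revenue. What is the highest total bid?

Optimal: Leclerc→Lot C ($162), Jensen→Lot G ($83), Eriksen→Lot A ($179), Delgado→Lot E ($166), Ghosh→Lot D ($159) — total 162+83+179+166+159 = $749.
Max-entry greedy (repeatedly take the single best remaining cell) gives $746, worse by 3.
Next-best assignment: Leclerc→Lot C, Jensen→Lot G, Eriksen→Lot B, Delgado→Lot E, Ghosh→Lot D = $748.
No other one-to-one assignment exceeds $749.

Max total: $749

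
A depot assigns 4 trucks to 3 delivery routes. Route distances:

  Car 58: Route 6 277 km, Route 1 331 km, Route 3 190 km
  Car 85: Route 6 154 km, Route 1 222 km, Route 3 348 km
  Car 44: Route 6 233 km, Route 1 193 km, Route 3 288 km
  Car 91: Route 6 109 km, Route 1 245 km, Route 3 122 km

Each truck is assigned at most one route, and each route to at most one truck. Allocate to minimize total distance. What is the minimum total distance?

Minimum total: 469 km

This is a one-to-one assignment (minimum-cost bipartite matching).
Optimal: Car 85→Route 6 (154 km), Car 44→Route 1 (193 km), Car 91→Route 3 (122 km) — total 154+193+122 = 469 km.
Next-best assignment: Car 91→Route 6, Car 44→Route 1, Car 58→Route 3 = 492 km.
Swapping Car 44↔Car 91 (Car 44→Route 3 288 km, Car 91→Route 1 245 km) adds 218.
Checked against all permutations: 469 km is optimal.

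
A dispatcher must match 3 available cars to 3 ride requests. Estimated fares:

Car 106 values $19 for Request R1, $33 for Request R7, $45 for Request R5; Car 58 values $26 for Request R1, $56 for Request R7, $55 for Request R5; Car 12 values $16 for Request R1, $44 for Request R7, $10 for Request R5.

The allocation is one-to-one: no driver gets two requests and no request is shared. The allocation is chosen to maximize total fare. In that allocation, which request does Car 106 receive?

Optimal: Car 106→Request R1 ($19), Car 58→Request R5 ($55), Car 12→Request R7 ($44) — total 19+55+44 = $118.
Next-best assignment: Car 106→Request R5, Car 58→Request R7, Car 12→Request R1 = $117.
Car 106's own top request is Request R5 ($45), but forcing Car 106→Request R5 and reassigning the rest optimally gives only $117 — worse by 1.

Car 106 receives Request R1.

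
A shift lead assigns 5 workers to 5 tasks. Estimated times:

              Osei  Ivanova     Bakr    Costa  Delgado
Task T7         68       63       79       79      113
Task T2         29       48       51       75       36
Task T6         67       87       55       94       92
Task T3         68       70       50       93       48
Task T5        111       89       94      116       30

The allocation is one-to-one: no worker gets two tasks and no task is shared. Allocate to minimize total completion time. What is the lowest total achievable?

Min total: 263 min

Optimal: Osei→Task T2 (29 min), Ivanova→Task T3 (70 min), Bakr→Task T6 (55 min), Costa→Task T7 (79 min), Delgado→Task T5 (30 min) — total 29+70+55+79+30 = 263 min.
Row-greedy (each worker in turn takes its cheapest remaining task) gives 266 min, worse by 3.
Swapping Ivanova↔Osei (Ivanova→Task T2 48 min, Osei→Task T3 68 min) adds 17.
No other one-to-one assignment undercuts 263 min.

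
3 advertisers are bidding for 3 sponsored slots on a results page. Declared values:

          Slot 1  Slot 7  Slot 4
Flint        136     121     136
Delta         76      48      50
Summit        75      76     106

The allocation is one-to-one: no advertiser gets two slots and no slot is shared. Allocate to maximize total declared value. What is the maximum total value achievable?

Optimal: Flint→Slot 7 ($121), Delta→Slot 1 ($76), Summit→Slot 4 ($106) — total 121+76+106 = $303.
Max-entry greedy (repeatedly take the single best remaining cell) gives $290, worse by 13.
Next-best assignment: Flint→Slot 1, Delta→Slot 7, Summit→Slot 4 = $290.
Swapping Flint↔Delta (Flint→Slot 1 $136, Delta→Slot 7 $48) loses 13.
Every other assignment is strictly worse.

Max total: $303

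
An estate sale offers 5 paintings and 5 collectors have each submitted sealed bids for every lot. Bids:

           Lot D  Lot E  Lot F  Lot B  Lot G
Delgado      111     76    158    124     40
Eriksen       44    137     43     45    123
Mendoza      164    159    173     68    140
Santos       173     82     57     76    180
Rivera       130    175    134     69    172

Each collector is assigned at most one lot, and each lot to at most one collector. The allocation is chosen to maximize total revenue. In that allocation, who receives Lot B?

This is the linear assignment problem.
Optimal: Delgado→Lot B ($124), Eriksen→Lot E ($137), Mendoza→Lot F ($173), Santos→Lot D ($173), Rivera→Lot G ($172) — total 124+137+173+173+172 = $779.
Row-greedy (each collector in turn takes its best remaining lot) gives $708, worse by 71.
Swapping Mendoza↔Eriksen (Mendoza→Lot E $159, Eriksen→Lot F $43) loses 108.
Checked against all permutations: $779 is optimal.
Delgado's own top lot is Lot F ($158), but forcing Delgado→Lot F and reassigning the rest optimally gives only $722 — worse by 57.

Delgado receives Lot B.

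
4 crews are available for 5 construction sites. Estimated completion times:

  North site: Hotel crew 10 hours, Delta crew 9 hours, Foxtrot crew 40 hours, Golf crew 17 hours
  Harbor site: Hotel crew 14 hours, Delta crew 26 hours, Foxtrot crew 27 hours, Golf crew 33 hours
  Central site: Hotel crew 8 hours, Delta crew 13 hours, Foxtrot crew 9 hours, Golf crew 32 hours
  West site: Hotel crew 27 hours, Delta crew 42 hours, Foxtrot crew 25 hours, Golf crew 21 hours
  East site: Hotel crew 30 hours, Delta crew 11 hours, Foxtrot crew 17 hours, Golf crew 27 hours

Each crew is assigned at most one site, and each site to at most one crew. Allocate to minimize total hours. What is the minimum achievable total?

Min total: 51 hours

Optimal: Hotel crew→North site (10 hours), Delta crew→East site (11 hours), Foxtrot crew→Central site (9 hours), Golf crew→West site (21 hours) — total 10+11+9+21 = 51 hours.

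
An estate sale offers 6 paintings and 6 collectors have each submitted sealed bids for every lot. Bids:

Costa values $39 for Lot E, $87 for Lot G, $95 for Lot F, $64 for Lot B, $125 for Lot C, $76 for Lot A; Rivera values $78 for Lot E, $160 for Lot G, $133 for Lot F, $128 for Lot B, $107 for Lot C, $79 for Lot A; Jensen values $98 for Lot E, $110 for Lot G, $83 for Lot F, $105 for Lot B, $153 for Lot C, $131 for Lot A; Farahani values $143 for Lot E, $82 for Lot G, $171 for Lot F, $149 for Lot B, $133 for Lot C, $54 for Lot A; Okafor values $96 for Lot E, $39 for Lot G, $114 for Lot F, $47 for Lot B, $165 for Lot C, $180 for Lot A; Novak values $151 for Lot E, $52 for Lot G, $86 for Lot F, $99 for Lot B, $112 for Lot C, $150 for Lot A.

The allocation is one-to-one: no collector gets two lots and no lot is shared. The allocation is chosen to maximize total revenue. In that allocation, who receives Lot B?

Optimal: Costa→Lot C ($125), Rivera→Lot G ($160), Jensen→Lot B ($105), Farahani→Lot F ($171), Okafor→Lot A ($180), Novak→Lot E ($151) — total 125+160+105+171+180+151 = $892.
Row-greedy (each collector in turn takes its best remaining lot) gives $782, worse by 110.
Jensen's own top lot is Lot C ($153), but forcing Jensen→Lot C and reassigning the rest optimally gives only $888 — worse by 4.

Jensen receives Lot B.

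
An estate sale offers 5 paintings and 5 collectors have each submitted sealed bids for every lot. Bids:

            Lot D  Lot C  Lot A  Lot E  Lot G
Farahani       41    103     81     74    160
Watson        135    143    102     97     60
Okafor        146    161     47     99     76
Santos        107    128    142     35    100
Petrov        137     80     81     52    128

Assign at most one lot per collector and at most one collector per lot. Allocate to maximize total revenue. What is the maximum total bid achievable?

Max total: $697

Optimal: Farahani→Lot G ($160), Watson→Lot E ($97), Okafor→Lot C ($161), Santos→Lot A ($142), Petrov→Lot D ($137) — total 160+97+161+142+137 = $697.
Column-greedy (each lot in turn goes to its best remaining collector) gives $633, worse by 64.
No other one-to-one assignment exceeds $697.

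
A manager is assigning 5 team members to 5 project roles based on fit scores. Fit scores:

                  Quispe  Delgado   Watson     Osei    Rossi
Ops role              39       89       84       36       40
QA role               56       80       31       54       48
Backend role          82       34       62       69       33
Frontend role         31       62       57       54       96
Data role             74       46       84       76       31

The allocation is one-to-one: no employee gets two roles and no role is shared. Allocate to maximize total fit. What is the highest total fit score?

Optimal: Quispe→Backend role (82 pts), Delgado→QA role (80 pts), Watson→Ops role (84 pts), Osei→Data role (76 pts), Rossi→Frontend role (96 pts) — total 82+80+84+76+96 = 418 pts.
Swapping Quispe↔Osei (Quispe→Data role 74 pts, Osei→Backend role 69 pts) loses 15.

Max total: 418 pts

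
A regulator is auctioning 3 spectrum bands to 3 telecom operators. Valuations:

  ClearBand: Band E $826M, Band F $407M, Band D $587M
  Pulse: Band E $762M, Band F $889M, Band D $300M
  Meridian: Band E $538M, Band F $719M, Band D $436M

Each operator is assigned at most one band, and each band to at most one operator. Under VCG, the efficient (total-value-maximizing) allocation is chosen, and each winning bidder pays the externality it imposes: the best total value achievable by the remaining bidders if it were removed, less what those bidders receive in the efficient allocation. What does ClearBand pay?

Efficient allocation: ClearBand→Band E ($826M), Pulse→Band F ($889M), Meridian→Band D ($436M); total welfare W = $2151M.
ClearBand receives Band E at value $826M, so the others get W − 826 = $1325M.
Without ClearBand: best allocation of the remaining 2 bidders over all 3 bands is Pulse→Band E ($762M), Meridian→Band F ($719M), total $1481M.
VCG payment = (others' best without ClearBand) − (others' welfare with ClearBand) = 1481 − 1325 = $156M.

ClearBand pays $156M.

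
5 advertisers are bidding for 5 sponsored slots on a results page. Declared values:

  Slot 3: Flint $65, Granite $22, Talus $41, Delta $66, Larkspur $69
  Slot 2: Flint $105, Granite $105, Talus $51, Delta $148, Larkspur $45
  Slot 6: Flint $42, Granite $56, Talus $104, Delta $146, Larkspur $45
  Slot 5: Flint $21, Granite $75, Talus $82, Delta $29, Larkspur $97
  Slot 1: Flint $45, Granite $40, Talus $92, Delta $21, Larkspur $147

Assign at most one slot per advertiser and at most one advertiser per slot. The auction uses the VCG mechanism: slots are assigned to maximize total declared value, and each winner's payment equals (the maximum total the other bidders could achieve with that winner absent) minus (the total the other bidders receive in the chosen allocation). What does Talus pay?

Efficient allocation: Flint→Slot 3 ($65), Granite→Slot 2 ($105), Talus→Slot 5 ($82), Delta→Slot 6 ($146), Larkspur→Slot 1 ($147); total welfare W = $545.
Talus receives Slot 5 at value $82, so the others get W − 82 = $463.
Without Talus: best allocation of the remaining 4 bidders over all 5 slots is Flint→Slot 2 ($105), Granite→Slot 5 ($75), Delta→Slot 6 ($146), Larkspur→Slot 1 ($147), total $473.
VCG payment = (others' best without Talus) − (others' welfare with Talus) = 473 − 463 = $10.

Talus pays $10.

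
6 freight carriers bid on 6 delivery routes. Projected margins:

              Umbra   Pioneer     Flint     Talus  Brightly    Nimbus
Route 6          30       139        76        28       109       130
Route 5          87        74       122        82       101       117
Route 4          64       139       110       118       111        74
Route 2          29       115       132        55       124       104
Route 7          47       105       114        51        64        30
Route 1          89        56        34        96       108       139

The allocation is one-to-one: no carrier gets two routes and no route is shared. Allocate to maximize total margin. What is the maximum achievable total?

Max total: $721k

Optimal: Umbra→Route 5 ($87k), Pioneer→Route 6 ($139k), Flint→Route 7 ($114k), Talus→Route 4 ($118k), Brightly→Route 2 ($124k), Nimbus→Route 1 ($139k) — total 87+139+114+118+124+139 = $721k.
Column-greedy (each route in turn goes to its best remaining carrier) gives $689k, worse by 32.
Swapping Umbra↔Nimbus (Umbra→Route 1 $89k, Nimbus→Route 5 $117k) loses 20.
Every other assignment is strictly worse.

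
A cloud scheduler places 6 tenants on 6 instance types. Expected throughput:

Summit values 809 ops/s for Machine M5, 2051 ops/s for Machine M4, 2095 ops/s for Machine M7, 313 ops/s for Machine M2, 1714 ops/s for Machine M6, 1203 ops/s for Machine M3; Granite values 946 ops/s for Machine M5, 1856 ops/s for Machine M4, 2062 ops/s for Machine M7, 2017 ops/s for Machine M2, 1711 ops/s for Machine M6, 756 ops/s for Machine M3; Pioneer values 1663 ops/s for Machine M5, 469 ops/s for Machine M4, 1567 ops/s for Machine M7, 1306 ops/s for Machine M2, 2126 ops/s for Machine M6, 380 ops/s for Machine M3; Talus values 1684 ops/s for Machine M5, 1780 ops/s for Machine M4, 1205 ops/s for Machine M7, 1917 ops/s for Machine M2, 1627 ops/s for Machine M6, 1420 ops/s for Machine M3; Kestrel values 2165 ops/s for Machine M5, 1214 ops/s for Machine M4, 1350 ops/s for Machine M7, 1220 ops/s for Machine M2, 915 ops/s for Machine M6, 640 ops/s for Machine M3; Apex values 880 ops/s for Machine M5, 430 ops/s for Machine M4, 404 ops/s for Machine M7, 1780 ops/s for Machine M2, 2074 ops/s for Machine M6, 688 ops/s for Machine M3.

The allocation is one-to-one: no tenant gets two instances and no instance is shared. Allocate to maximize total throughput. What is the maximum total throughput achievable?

Optimal: Summit→Machine M4 (2051 ops/s), Granite→Machine M7 (2062 ops/s), Pioneer→Machine M6 (2126 ops/s), Talus→Machine M3 (1420 ops/s), Kestrel→Machine M5 (2165 ops/s), Apex→Machine M2 (1780 ops/s) — total 2051+2062+2126+1420+2165+1780 = 11604 ops/s.
Column-greedy (each instance in turn goes to its best remaining tenant) gives 11009 ops/s, worse by 595.
Swapping Granite↔Apex (Granite→Machine M2 2017 ops/s, Apex→Machine M7 404 ops/s) loses 1421.
Every other assignment is strictly worse.

Maximum total: 11604 ops/s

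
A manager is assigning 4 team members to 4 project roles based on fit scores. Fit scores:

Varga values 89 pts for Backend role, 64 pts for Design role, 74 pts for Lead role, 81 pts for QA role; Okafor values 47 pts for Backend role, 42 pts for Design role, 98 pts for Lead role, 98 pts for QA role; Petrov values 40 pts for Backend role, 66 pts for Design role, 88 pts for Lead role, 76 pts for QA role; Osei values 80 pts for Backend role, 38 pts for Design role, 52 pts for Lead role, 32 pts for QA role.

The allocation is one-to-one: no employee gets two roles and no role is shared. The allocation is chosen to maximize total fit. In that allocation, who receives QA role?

Treat this as an assignment problem: match each employee to one role.
Optimal: Varga→Design role (64 pts), Okafor→QA role (98 pts), Petrov→Lead role (88 pts), Osei→Backend role (80 pts) — total 64+98+88+80 = 330 pts.
Row-greedy (each employee in turn takes its best remaining role) gives 301 pts, worse by 29.
Next-best assignment: Varga→QA role, Okafor→Lead role, Petrov→Design role, Osei→Backend role = 325 pts.
Checked against all permutations: 330 pts is optimal.
Okafor's own top role is Lead role (98 pts), but forcing Okafor→Lead role and reassigning the rest optimally gives only 325 pts — worse by 5.

Okafor receives QA role.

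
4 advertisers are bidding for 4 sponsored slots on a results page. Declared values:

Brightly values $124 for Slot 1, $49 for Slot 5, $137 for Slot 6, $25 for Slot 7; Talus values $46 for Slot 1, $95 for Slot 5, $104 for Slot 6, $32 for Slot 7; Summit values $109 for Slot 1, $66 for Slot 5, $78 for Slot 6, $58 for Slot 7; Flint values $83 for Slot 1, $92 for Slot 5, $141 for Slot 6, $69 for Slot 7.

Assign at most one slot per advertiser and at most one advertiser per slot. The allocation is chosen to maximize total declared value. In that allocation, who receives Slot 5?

This is a one-to-one assignment (maximum-weight bipartite matching).
Optimal: Brightly→Slot 1 ($124), Talus→Slot 5 ($95), Summit→Slot 7 ($58), Flint→Slot 6 ($141) — total 124+95+58+141 = $418.
Next-best assignment: Brightly→Slot 6, Talus→Slot 5, Summit→Slot 1, Flint→Slot 7 = $410.
Swapping Summit↔Talus (Summit→Slot 5 $66, Talus→Slot 7 $32) loses 55.
No other one-to-one assignment exceeds $418.
Talus's own top slot is Slot 6 ($104), but forcing Talus→Slot 6 and reassigning the rest optimally gives only $378 — worse by 40.

Talus receives Slot 5.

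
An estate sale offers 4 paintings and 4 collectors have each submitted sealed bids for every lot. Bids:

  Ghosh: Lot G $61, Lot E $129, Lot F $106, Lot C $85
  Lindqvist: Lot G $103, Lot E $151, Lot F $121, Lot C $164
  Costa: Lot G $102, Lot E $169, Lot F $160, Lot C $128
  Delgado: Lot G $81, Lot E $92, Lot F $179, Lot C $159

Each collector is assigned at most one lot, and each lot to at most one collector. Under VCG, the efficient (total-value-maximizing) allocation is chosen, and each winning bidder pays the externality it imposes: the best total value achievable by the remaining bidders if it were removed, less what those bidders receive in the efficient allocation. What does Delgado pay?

Delgado pays $58.

Efficient allocation: Ghosh→Lot E ($129), Lindqvist→Lot C ($164), Costa→Lot G ($102), Delgado→Lot F ($179); total welfare W = $574.
Delgado receives Lot F at value $179, so the others get W − 179 = $395.
Without Delgado: best allocation of the remaining 3 bidders over all 4 lots is Ghosh→Lot E ($129), Lindqvist→Lot C ($164), Costa→Lot F ($160), total $453.
VCG payment = (others' best without Delgado) − (others' welfare with Delgado) = 453 − 395 = $58.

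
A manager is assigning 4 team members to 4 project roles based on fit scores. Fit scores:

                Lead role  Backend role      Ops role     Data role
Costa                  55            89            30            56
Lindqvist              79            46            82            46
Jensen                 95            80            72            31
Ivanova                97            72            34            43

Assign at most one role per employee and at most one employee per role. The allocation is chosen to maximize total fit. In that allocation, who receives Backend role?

This is a one-to-one assignment (maximum-weight bipartite matching).
Optimal: Costa→Data role (56 pts), Lindqvist→Ops role (82 pts), Jensen→Backend role (80 pts), Ivanova→Lead role (97 pts) — total 56+82+80+97 = 315 pts.
Max-entry greedy (repeatedly take the single best remaining cell) gives 299 pts, worse by 16.
Next-best assignment: Costa→Backend role, Lindqvist→Ops role, Jensen→Lead role, Ivanova→Data role = 309 pts.
Jensen's own top role is Lead role (95 pts), but forcing Jensen→Lead role and reassigning the rest optimally gives only 309 pts — worse by 6.

Jensen receives Backend role.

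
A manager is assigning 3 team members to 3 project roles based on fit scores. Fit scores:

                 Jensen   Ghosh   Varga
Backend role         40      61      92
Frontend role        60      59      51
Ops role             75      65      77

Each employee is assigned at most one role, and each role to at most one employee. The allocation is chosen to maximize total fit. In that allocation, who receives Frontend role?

Ghosh receives Frontend role.

Optimal: Jensen→Ops role (75 pts), Ghosh→Frontend role (59 pts), Varga→Backend role (92 pts) — total 75+59+92 = 226 pts.
Row-greedy (each employee in turn takes its best remaining role) gives 187 pts, worse by 39.
Next-best assignment: Jensen→Frontend role, Ghosh→Ops role, Varga→Backend role = 217 pts.
Swapping Jensen↔Ghosh (Jensen→Frontend role 60 pts, Ghosh→Ops role 65 pts) loses 9.
Ghosh's own top role is Ops role (65 pts), but forcing Ghosh→Ops role and reassigning the rest optimally gives only 217 pts — worse by 9.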